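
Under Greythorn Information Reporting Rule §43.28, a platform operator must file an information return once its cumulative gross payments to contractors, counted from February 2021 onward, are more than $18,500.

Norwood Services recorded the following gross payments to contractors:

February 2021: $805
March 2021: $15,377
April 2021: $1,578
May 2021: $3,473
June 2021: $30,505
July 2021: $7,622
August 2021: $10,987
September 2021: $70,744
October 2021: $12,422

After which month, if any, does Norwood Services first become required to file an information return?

May 2021

Through February 2021: $805
Through March 2021: $16,182
Through April 2021: $17,760
Through May 2021: $21,233 ← exceeds threshold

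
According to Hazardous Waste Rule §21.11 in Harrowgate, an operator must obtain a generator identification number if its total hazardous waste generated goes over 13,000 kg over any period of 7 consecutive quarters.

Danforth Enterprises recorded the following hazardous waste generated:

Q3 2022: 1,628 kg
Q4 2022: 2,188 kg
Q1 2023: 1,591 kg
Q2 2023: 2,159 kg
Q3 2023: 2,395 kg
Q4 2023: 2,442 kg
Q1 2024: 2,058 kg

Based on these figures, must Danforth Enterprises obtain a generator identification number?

Yes

Total hazardous waste generated: 1,628 kg + 2,188 kg + 1,591 kg + 2,159 kg + 2,395 kg + 2,442 kg + 2,058 kg = 14,461 kg.
14,461 kg > 13,000 kg, so the threshold is exceeded.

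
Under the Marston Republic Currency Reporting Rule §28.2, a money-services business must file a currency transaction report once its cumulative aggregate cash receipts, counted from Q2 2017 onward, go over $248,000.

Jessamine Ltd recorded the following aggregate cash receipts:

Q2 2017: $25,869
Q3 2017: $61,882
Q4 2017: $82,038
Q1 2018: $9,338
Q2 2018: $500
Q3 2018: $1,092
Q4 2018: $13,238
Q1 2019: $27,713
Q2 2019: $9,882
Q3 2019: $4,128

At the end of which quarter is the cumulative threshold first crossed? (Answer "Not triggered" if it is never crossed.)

Not triggered

Through Q2 2017: $25,869
Through Q3 2017: $87,751
Through Q4 2017: $169,789
Through Q1 2018: $179,127
Through Q2 2018: $179,627
Through Q3 2018: $180,719
Through Q4 2018: $193,957
Through Q1 2019: $221,670
Through Q2 2019: $231,552
Through Q3 2019: $235,680
Final cumulative total $235,680 ≤ $248,000; the threshold is never exceeded.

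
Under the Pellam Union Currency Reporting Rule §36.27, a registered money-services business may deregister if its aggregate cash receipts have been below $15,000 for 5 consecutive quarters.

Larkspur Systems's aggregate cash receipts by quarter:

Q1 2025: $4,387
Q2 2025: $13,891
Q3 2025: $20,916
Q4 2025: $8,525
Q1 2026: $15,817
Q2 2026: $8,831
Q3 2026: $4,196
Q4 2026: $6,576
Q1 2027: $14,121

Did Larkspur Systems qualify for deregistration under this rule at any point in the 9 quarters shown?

Quarters below $15,000: Q1 2025, Q2 2025, Q4 2025, Q2 2026, Q3 2026, Q4 2026, Q1 2027.
Longest run of consecutive quarters below the threshold: 4.
4 < 5, so Larkspur Systems never became eligible.

No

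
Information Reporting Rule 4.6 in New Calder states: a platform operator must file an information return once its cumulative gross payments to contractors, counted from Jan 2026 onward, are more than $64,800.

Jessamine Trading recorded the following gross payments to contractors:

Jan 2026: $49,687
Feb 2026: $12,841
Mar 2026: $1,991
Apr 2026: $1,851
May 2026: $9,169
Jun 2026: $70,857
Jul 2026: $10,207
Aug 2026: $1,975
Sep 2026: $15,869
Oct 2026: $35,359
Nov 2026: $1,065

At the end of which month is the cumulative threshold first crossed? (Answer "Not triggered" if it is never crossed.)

Apr 2026

Through Jan 2026: $49,687
Through Feb 2026: $62,528
Through Mar 2026: $64,519
Through Apr 2026: $66,370 ← exceeds threshold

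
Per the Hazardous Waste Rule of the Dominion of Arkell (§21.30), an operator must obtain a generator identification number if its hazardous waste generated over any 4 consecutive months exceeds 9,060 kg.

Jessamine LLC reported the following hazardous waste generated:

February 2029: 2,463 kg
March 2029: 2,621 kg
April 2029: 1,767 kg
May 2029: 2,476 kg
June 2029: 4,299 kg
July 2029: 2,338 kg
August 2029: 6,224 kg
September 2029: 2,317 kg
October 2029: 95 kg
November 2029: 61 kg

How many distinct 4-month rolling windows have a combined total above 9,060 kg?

6

February 2029–May 2029: 2,463 kg + 2,621 kg + 1,767 kg + 2,476 kg = 9,327 kg (over)
March 2029–June 2029: 2,621 kg + 1,767 kg + 2,476 kg + 4,299 kg = 11,163 kg (over)
April 2029–July 2029: 1,767 kg + 2,476 kg + 4,299 kg + 2,338 kg = 10,880 kg (over)
May 2029–August 2029: 2,476 kg + 4,299 kg + 2,338 kg + 6,224 kg = 15,337 kg (over)
June 2029–September 2029: 4,299 kg + 2,338 kg + 6,224 kg + 2,317 kg = 15,178 kg (over)
July 2029–October 2029: 2,338 kg + 6,224 kg + 2,317 kg + 95 kg = 10,974 kg (over)
August 2029–November 2029: 6,224 kg + 2,317 kg + 95 kg + 61 kg = 8,697 kg (under)
6 windows exceed the threshold.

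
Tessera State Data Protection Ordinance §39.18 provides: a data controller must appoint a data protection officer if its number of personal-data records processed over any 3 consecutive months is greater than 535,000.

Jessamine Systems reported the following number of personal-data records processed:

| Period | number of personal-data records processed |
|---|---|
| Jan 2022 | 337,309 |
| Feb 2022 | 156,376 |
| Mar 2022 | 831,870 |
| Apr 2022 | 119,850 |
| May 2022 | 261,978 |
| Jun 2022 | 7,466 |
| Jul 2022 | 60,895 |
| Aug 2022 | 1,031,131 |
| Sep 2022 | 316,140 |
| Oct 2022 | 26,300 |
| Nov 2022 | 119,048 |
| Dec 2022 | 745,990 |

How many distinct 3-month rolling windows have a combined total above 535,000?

7

Jan 2022–Mar 2022: 337,309 + 156,376 + 831,870 = 1,325,555 (over)
Feb 2022–Apr 2022: 156,376 + 831,870 + 119,850 = 1,108,096 (over)
Mar 2022–May 2022: 831,870 + 119,850 + 261,978 = 1,213,698 (over)
Apr 2022–Jun 2022: 119,850 + 261,978 + 7,466 = 389,294 (under)
May 2022–Jul 2022: 261,978 + 7,466 + 60,895 = 330,339 (under)
Jun 2022–Aug 2022: 7,466 + 60,895 + 1,031,131 = 1,099,492 (over)
Jul 2022–Sep 2022: 60,895 + 1,031,131 + 316,140 = 1,408,166 (over)
Aug 2022–Oct 2022: 1,031,131 + 316,140 + 26,300 = 1,373,571 (over)
Sep 2022–Nov 2022: 316,140 + 26,300 + 119,048 = 461,488 (under)
Oct 2022–Dec 2022: 26,300 + 119,048 + 745,990 = 891,338 (over)
7 windows exceed the threshold.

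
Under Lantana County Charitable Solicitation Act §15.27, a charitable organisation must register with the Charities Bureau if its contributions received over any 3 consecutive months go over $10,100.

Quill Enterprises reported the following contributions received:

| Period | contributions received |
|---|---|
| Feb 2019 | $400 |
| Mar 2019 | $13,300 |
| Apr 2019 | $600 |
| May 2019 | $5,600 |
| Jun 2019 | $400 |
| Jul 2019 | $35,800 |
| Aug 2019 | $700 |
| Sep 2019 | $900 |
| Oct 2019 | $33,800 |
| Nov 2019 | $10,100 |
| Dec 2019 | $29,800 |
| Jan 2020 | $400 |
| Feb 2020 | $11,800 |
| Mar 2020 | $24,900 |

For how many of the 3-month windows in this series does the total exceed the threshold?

Feb 2019–Apr 2019: $400 + $13,300 + $600 = $14,300 (over)
Mar 2019–May 2019: $13,300 + $600 + $5,600 = $19,500 (over)
Apr 2019–Jun 2019: $600 + $5,600 + $400 = $6,600 (under)
May 2019–Jul 2019: $5,600 + $400 + $35,800 = $41,800 (over)
Jun 2019–Aug 2019: $400 + $35,800 + $700 = $36,900 (over)
Jul 2019–Sep 2019: $35,800 + $700 + $900 = $37,400 (over)
Aug 2019–Oct 2019: $700 + $900 + $33,800 = $35,400 (over)
Sep 2019–Nov 2019: $900 + $33,800 + $10,100 = $44,800 (over)
Oct 2019–Dec 2019: $33,800 + $10,100 + $29,800 = $73,700 (over)
Nov 2019–Jan 2020: $10,100 + $29,800 + $400 = $40,300 (over)
Dec 2019–Feb 2020: $29,800 + $400 + $11,800 = $42,000 (over)
Jan 2020–Mar 2020: $400 + $11,800 + $24,900 = $37,100 (over)
11 windows exceed the threshold.

11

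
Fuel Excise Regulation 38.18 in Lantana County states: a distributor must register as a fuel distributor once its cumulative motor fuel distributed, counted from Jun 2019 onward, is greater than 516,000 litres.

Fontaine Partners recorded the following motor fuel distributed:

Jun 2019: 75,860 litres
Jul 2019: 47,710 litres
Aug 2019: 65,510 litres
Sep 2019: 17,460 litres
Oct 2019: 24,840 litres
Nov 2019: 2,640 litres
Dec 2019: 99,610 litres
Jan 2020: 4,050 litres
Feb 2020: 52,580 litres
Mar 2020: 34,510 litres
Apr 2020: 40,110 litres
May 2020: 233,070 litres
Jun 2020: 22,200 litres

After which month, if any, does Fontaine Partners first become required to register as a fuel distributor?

May 2020

Through Jun 2019: 75,860 litres
Through Jul 2019: 123,570 litres
Through Aug 2019: 189,080 litres
Through Sep 2019: 206,540 litres
Through Oct 2019: 231,380 litres
Through Nov 2019: 234,020 litres
Through Dec 2019: 333,630 litres
Through Jan 2020: 337,680 litres
Through Feb 2020: 390,260 litres
Through Mar 2020: 424,770 litres
Through Apr 2020: 464,880 litres
Through May 2020: 697,950 litres ← exceeds threshold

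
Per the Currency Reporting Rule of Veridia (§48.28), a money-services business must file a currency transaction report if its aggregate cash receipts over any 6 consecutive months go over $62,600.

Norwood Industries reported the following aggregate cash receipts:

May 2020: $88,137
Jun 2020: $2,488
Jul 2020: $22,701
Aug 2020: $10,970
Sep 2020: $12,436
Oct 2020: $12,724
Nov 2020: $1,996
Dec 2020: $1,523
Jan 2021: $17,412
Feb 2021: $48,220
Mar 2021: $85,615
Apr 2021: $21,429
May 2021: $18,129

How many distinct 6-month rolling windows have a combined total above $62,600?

May 2020–Oct 2020: $88,137 + $2,488 + $22,701 + $10,970 + $12,436 + $12,724 = $149,456 (over)
Jun 2020–Nov 2020: $2,488 + $22,701 + $10,970 + $12,436 + $12,724 + $1,996 = $63,315 (over)
Jul 2020–Dec 2020: $22,701 + $10,970 + $12,436 + $12,724 + $1,996 + $1,523 = $62,350 (under)
Aug 2020–Jan 2021: $10,970 + $12,436 + $12,724 + $1,996 + $1,523 + $17,412 = $57,061 (under)
Sep 2020–Feb 2021: $12,436 + $12,724 + $1,996 + $1,523 + $17,412 + $48,220 = $94,311 (over)
Oct 2020–Mar 2021: $12,724 + $1,996 + $1,523 + $17,412 + $48,220 + $85,615 = $167,490 (over)
Nov 2020–Apr 2021: $1,996 + $1,523 + $17,412 + $48,220 + $85,615 + $21,429 = $176,195 (over)
Dec 2020–May 2021: $1,523 + $17,412 + $48,220 + $85,615 + $21,429 + $18,129 = $192,328 (over)
6 windows exceed the threshold.

6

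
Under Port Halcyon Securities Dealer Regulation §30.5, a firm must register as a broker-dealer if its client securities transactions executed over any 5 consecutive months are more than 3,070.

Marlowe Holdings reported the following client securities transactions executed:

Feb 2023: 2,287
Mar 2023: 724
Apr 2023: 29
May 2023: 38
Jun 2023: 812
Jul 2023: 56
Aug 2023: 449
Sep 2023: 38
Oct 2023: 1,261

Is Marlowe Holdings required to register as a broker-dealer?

Yes

Feb 2023–Jun 2023: 2,287 + 724 + 29 + 38 + 812 = 3,890 (over)
Mar 2023–Jul 2023: 724 + 29 + 38 + 812 + 56 = 1,659 (under)
Apr 2023–Aug 2023: 29 + 38 + 812 + 56 + 449 = 1,384 (under)
May 2023–Sep 2023: 38 + 812 + 56 + 449 + 38 = 1,393 (under)
Jun 2023–Oct 2023: 812 + 56 + 449 + 38 + 1,261 = 2,616 (under)
At least one window exceeds 3,070.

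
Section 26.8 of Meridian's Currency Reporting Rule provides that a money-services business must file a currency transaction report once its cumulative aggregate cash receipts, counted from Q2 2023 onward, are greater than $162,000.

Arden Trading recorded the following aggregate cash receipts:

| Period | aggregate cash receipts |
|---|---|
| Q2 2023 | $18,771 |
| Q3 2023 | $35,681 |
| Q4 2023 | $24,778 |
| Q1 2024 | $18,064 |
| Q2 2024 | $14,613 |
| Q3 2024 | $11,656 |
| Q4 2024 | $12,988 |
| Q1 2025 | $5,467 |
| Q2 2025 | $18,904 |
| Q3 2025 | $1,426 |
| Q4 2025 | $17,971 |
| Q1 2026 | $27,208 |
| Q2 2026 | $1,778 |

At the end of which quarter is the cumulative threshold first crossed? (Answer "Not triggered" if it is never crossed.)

Through Q2 2023: $18,771
Through Q3 2023: $54,452
Through Q4 2023: $79,230
Through Q1 2024: $97,294
Through Q2 2024: $111,907
Through Q3 2024: $123,563
Through Q4 2024: $136,551
Through Q1 2025: $142,018
Through Q2 2025: $160,922
Through Q3 2025: $162,348 ← exceeds threshold

Q3 2025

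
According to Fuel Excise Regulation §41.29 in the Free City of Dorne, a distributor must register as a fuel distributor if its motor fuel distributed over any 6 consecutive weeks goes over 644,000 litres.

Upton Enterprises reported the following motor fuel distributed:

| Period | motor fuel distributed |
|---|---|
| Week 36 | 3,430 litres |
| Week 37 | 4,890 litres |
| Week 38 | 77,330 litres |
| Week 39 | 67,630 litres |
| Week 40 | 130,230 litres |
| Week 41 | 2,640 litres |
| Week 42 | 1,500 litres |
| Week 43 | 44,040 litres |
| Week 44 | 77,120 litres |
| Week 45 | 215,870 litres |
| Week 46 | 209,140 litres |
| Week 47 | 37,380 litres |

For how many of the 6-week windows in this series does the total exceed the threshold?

0

Week 36–Week 41: 3,430 litres + 4,890 litres + 77,330 litres + 67,630 litres + 130,230 litres + 2,640 litres = 286,150 litres (under)
Week 37–Week 42: 4,890 litres + 77,330 litres + 67,630 litres + 130,230 litres + 2,640 litres + 1,500 litres = 284,220 litres (under)
Week 38–Week 43: 77,330 litres + 67,630 litres + 130,230 litres + 2,640 litres + 1,500 litres + 44,040 litres = 323,370 litres (under)
Week 39–Week 44: 67,630 litres + 130,230 litres + 2,640 litres + 1,500 litres + 44,040 litres + 77,120 litres = 323,160 litres (under)
Week 40–Week 45: 130,230 litres + 2,640 litres + 1,500 litres + 44,040 litres + 77,120 litres + 215,870 litres = 471,400 litres (under)
Week 41–Week 46: 2,640 litres + 1,500 litres + 44,040 litres + 77,120 litres + 215,870 litres + 209,140 litres = 550,310 litres (under)
Week 42–Week 47: 1,500 litres + 44,040 litres + 77,120 litres + 215,870 litres + 209,140 litres + 37,380 litres = 585,050 litres (under)
0 windows exceed the threshold.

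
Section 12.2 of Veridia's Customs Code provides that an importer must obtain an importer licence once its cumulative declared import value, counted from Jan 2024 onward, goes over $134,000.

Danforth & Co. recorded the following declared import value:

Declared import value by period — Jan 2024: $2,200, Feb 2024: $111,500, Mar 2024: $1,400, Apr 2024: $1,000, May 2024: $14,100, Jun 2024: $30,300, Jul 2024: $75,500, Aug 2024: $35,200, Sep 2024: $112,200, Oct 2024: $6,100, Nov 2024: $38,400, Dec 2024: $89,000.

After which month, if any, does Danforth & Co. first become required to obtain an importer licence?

Jun 2024

Through Jan 2024: $2,200
Through Feb 2024: $113,700
Through Mar 2024: $115,100
Through Apr 2024: $116,100
Through May 2024: $130,200
Through Jun 2024: $160,500 ← exceeds threshold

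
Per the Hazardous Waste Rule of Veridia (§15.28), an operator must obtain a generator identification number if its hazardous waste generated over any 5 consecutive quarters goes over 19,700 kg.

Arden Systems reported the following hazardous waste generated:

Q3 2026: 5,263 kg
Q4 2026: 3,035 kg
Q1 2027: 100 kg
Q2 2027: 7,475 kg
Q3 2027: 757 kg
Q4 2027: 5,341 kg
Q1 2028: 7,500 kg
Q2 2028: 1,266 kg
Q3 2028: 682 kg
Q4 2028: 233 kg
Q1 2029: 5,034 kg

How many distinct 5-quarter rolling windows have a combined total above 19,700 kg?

Q3 2026–Q3 2027: 5,263 kg + 3,035 kg + 100 kg + 7,475 kg + 757 kg = 16,630 kg (under)
Q4 2026–Q4 2027: 3,035 kg + 100 kg + 7,475 kg + 757 kg + 5,341 kg = 16,708 kg (under)
Q1 2027–Q1 2028: 100 kg + 7,475 kg + 757 kg + 5,341 kg + 7,500 kg = 21,173 kg (over)
Q2 2027–Q2 2028: 7,475 kg + 757 kg + 5,341 kg + 7,500 kg + 1,266 kg = 22,339 kg (over)
Q3 2027–Q3 2028: 757 kg + 5,341 kg + 7,500 kg + 1,266 kg + 682 kg = 15,546 kg (under)
Q4 2027–Q4 2028: 5,341 kg + 7,500 kg + 1,266 kg + 682 kg + 233 kg = 15,022 kg (under)
Q1 2028–Q1 2029: 7,500 kg + 1,266 kg + 682 kg + 233 kg + 5,034 kg = 14,715 kg (under)
2 windows exceed the threshold.

2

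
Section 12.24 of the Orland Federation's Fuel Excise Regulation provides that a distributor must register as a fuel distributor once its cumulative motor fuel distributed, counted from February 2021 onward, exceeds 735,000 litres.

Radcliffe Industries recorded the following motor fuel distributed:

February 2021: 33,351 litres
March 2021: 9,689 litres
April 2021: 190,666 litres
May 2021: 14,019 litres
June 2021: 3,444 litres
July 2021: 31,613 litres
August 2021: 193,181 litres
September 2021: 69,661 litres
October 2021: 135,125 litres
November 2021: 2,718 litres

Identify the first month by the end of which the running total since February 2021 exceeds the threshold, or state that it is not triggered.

Through February 2021: 33,351 litres
Through March 2021: 43,040 litres
Through April 2021: 233,706 litres
Through May 2021: 247,725 litres
Through June 2021: 251,169 litres
Through July 2021: 282,782 litres
Through August 2021: 475,963 litres
Through September 2021: 545,624 litres
Through October 2021: 680,749 litres
Through November 2021: 683,467 litres
Final cumulative total 683,467 litres ≤ 735,000 litres; the threshold is never exceeded.

Not triggered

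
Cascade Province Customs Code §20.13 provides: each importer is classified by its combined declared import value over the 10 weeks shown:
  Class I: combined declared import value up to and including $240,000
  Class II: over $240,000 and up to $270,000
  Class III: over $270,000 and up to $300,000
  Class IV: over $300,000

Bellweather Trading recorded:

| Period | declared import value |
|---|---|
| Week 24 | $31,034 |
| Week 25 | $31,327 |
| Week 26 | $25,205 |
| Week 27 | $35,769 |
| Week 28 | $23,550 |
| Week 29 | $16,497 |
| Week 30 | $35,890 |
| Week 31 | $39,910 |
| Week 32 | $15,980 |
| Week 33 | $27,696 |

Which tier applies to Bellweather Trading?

Combined declared import value: $31,034 + $31,327 + $25,205 + $35,769 + $23,550 + $16,497 + $35,890 + $39,910 + $15,980 + $27,696 = $282,858.
$270,000 < $282,858 ≤ $300,000, so Class III applies.

Class III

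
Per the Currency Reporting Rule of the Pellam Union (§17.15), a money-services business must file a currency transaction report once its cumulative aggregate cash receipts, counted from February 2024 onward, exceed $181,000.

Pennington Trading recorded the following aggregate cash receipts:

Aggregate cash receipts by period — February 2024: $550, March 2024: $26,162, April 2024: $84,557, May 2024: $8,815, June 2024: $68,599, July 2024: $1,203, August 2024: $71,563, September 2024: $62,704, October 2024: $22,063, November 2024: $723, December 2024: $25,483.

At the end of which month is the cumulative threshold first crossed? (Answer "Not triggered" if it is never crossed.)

June 2024

Through February 2024: $550
Through March 2024: $26,712
Through April 2024: $111,269
Through May 2024: $120,084
Through June 2024: $188,683 ← exceeds threshold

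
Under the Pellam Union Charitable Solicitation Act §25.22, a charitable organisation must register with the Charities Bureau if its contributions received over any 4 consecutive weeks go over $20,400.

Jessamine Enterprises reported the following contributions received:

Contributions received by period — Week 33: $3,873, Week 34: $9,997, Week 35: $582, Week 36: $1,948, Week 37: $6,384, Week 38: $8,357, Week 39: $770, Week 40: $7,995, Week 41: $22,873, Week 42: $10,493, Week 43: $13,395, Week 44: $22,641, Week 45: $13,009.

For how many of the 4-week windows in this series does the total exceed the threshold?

Week 33–Week 36: $3,873 + $9,997 + $582 + $1,948 = $16,400 (under)
Week 34–Week 37: $9,997 + $582 + $1,948 + $6,384 = $18,911 (under)
Week 35–Week 38: $582 + $1,948 + $6,384 + $8,357 = $17,271 (under)
Week 36–Week 39: $1,948 + $6,384 + $8,357 + $770 = $17,459 (under)
Week 37–Week 40: $6,384 + $8,357 + $770 + $7,995 = $23,506 (over)
Week 38–Week 41: $8,357 + $770 + $7,995 + $22,873 = $39,995 (over)
Week 39–Week 42: $770 + $7,995 + $22,873 + $10,493 = $42,131 (over)
Week 40–Week 43: $7,995 + $22,873 + $10,493 + $13,395 = $54,756 (over)
Week 41–Week 44: $22,873 + $10,493 + $13,395 + $22,641 = $69,402 (over)
Week 42–Week 45: $10,493 + $13,395 + $22,641 + $13,009 = $59,538 (over)
6 windows exceed the threshold.

6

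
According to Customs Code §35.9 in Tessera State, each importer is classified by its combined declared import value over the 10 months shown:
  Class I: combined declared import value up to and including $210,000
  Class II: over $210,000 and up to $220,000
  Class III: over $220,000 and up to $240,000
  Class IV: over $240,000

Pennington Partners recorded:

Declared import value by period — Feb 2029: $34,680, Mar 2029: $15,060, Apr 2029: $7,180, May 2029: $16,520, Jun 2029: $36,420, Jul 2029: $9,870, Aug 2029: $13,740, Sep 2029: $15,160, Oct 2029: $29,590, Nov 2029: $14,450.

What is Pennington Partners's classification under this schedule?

Class I

Combined declared import value: $34,680 + $15,060 + $7,180 + $16,520 + $36,420 + $9,870 + $13,740 + $15,160 + $29,590 + $14,450 = $192,670.
$192,670 ≤ $210,000, so Class I applies.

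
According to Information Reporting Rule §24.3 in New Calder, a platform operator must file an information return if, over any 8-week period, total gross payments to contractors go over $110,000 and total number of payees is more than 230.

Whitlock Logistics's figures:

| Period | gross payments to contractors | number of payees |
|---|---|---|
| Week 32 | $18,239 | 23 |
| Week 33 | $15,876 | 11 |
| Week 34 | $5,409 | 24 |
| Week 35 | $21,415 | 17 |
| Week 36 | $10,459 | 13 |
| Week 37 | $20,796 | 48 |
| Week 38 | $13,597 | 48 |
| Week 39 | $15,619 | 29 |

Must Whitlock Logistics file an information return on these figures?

No

Total gross payments to contractors: $18,239 + $15,876 + $5,409 + $21,415 + $10,459 + $20,796 + $13,597 + $15,619 = $121,410 (> $110,000).
Total number of payees: 23 + 11 + 24 + 17 + 13 + 48 + 48 + 29 = 213 (≤ 230).
The test is 'and': the rule requires both, and at least one is not exceeded.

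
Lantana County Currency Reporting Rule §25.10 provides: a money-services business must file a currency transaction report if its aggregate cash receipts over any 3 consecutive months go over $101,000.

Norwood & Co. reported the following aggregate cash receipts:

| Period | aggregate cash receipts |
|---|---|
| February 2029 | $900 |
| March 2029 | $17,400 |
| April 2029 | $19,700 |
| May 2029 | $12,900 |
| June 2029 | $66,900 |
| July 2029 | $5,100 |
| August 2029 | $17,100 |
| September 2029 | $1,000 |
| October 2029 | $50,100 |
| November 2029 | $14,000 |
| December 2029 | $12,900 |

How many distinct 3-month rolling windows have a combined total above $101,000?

0

February 2029–April 2029: $900 + $17,400 + $19,700 = $38,000 (under)
March 2029–May 2029: $17,400 + $19,700 + $12,900 = $50,000 (under)
April 2029–June 2029: $19,700 + $12,900 + $66,900 = $99,500 (under)
May 2029–July 2029: $12,900 + $66,900 + $5,100 = $84,900 (under)
June 2029–August 2029: $66,900 + $5,100 + $17,100 = $89,100 (under)
July 2029–September 2029: $5,100 + $17,100 + $1,000 = $23,200 (under)
August 2029–October 2029: $17,100 + $1,000 + $50,100 = $68,200 (under)
September 2029–November 2029: $1,000 + $50,100 + $14,000 = $65,100 (under)
October 2029–December 2029: $50,100 + $14,000 + $12,900 = $77,000 (under)
0 windows exceed the threshold.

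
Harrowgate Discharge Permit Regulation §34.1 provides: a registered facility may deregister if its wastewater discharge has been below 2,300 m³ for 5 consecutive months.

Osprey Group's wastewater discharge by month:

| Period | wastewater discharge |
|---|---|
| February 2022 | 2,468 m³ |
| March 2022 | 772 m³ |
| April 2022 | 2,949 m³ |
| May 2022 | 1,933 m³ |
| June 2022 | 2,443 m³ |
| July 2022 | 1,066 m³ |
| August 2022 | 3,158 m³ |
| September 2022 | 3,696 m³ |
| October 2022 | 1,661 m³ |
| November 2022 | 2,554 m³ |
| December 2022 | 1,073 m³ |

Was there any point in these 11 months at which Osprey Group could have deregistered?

Months below 2,300 m³: March 2022, May 2022, July 2022, October 2022, December 2022.
Longest run of consecutive months below the threshold: 1.
1 < 5, so Osprey Group never became eligible.

No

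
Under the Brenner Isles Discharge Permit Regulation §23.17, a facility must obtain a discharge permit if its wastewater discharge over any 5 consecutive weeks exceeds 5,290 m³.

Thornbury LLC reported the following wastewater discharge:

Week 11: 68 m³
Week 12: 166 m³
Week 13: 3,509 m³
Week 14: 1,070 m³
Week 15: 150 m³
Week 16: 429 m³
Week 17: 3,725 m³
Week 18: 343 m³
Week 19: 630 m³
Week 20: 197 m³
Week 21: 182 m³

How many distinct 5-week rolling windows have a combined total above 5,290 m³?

Week 11–Week 15: 68 m³ + 166 m³ + 3,509 m³ + 1,070 m³ + 150 m³ = 4,963 m³ (under)
Week 12–Week 16: 166 m³ + 3,509 m³ + 1,070 m³ + 150 m³ + 429 m³ = 5,324 m³ (over)
Week 13–Week 17: 3,509 m³ + 1,070 m³ + 150 m³ + 429 m³ + 3,725 m³ = 8,883 m³ (over)
Week 14–Week 18: 1,070 m³ + 150 m³ + 429 m³ + 3,725 m³ + 343 m³ = 5,717 m³ (over)
Week 15–Week 19: 150 m³ + 429 m³ + 3,725 m³ + 343 m³ + 630 m³ = 5,277 m³ (under)
Week 16–Week 20: 429 m³ + 3,725 m³ + 343 m³ + 630 m³ + 197 m³ = 5,324 m³ (over)
Week 17–Week 21: 3,725 m³ + 343 m³ + 630 m³ + 197 m³ + 182 m³ = 5,077 m³ (under)
4 windows exceed the threshold.

4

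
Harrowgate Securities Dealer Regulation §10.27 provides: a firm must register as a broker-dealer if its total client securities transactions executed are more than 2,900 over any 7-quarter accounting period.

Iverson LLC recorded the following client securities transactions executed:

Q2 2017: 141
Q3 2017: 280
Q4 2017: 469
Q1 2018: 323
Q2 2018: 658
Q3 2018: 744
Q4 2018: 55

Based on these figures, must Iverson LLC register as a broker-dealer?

No

Total client securities transactions executed: 141 + 280 + 469 + 323 + 658 + 744 + 55 = 2,670.
2,670 ≤ 2,900, so the threshold is not exceeded.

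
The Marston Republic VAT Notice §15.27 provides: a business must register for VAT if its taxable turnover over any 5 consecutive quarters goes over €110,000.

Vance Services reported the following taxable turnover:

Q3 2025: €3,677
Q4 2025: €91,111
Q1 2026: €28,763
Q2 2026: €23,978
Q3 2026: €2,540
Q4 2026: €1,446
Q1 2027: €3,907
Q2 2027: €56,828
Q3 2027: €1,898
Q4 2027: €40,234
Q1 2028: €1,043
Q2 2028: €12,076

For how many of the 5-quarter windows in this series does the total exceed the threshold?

Q3 2025–Q3 2026: €3,677 + €91,111 + €28,763 + €23,978 + €2,540 = €150,069 (over)
Q4 2025–Q4 2026: €91,111 + €28,763 + €23,978 + €2,540 + €1,446 = €147,838 (over)
Q1 2026–Q1 2027: €28,763 + €23,978 + €2,540 + €1,446 + €3,907 = €60,634 (under)
Q2 2026–Q2 2027: €23,978 + €2,540 + €1,446 + €3,907 + €56,828 = €88,699 (under)
Q3 2026–Q3 2027: €2,540 + €1,446 + €3,907 + €56,828 + €1,898 = €66,619 (under)
Q4 2026–Q4 2027: €1,446 + €3,907 + €56,828 + €1,898 + €40,234 = €104,313 (under)
Q1 2027–Q1 2028: €3,907 + €56,828 + €1,898 + €40,234 + €1,043 = €103,910 (under)
Q2 2027–Q2 2028: €56,828 + €1,898 + €40,234 + €1,043 + €12,076 = €112,079 (over)
3 windows exceed the threshold.

3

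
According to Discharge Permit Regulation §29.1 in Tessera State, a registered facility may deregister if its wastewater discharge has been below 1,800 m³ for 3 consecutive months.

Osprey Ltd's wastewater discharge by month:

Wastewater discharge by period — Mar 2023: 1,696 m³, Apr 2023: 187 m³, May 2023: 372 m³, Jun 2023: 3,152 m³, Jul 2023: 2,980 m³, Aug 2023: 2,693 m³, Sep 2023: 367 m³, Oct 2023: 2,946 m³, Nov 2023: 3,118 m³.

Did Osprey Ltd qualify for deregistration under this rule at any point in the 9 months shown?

Yes

Months below 1,800 m³: Mar 2023, Apr 2023, May 2023, Sep 2023.
Longest run of consecutive months below the threshold: 3.
3 ≥ 3, so Osprey Ltd became eligible.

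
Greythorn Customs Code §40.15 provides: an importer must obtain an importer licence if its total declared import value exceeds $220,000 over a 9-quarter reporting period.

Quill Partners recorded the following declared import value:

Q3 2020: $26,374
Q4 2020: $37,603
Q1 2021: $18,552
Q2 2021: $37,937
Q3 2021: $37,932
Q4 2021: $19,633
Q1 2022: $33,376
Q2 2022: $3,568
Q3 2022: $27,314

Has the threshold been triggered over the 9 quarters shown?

Total declared import value: $26,374 + $37,603 + $18,552 + $37,937 + $37,932 + $19,633 + $33,376 + $3,568 + $27,314 = $242,289.
$242,289 > $220,000, so the threshold is exceeded.

Yes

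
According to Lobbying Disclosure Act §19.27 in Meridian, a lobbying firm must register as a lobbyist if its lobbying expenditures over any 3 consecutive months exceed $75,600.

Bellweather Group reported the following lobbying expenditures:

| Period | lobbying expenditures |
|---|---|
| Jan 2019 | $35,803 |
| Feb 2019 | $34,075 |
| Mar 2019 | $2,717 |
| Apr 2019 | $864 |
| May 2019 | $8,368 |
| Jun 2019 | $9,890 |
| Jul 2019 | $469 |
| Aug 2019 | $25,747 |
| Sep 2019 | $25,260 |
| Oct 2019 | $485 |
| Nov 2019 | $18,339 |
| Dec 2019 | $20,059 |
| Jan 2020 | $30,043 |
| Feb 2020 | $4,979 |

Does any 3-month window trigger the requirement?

No

Jan 2019–Mar 2019: $35,803 + $34,075 + $2,717 = $72,595 (under)
Feb 2019–Apr 2019: $34,075 + $2,717 + $864 = $37,656 (under)
Mar 2019–May 2019: $2,717 + $864 + $8,368 = $11,949 (under)
Apr 2019–Jun 2019: $864 + $8,368 + $9,890 = $19,122 (under)
May 2019–Jul 2019: $8,368 + $9,890 + $469 = $18,727 (under)
Jun 2019–Aug 2019: $9,890 + $469 + $25,747 = $36,106 (under)
Jul 2019–Sep 2019: $469 + $25,747 + $25,260 = $51,476 (under)
Aug 2019–Oct 2019: $25,747 + $25,260 + $485 = $51,492 (under)
Sep 2019–Nov 2019: $25,260 + $485 + $18,339 = $44,084 (under)
Oct 2019–Dec 2019: $485 + $18,339 + $20,059 = $38,883 (under)
Nov 2019–Jan 2020: $18,339 + $20,059 + $30,043 = $68,441 (under)
Dec 2019–Feb 2020: $20,059 + $30,043 + $4,979 = $55,081 (under)
No window exceeds $75,600.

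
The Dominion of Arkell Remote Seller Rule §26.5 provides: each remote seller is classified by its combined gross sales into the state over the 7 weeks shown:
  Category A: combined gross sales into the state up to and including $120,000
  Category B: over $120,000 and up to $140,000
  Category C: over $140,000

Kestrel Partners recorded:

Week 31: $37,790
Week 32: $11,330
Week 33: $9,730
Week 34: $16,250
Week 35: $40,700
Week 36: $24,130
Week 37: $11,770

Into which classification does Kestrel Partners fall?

Combined gross sales into the state: $37,790 + $11,330 + $9,730 + $16,250 + $40,700 + $24,130 + $11,770 = $151,700.
$151,700 > $140,000, so Category C applies.

Category C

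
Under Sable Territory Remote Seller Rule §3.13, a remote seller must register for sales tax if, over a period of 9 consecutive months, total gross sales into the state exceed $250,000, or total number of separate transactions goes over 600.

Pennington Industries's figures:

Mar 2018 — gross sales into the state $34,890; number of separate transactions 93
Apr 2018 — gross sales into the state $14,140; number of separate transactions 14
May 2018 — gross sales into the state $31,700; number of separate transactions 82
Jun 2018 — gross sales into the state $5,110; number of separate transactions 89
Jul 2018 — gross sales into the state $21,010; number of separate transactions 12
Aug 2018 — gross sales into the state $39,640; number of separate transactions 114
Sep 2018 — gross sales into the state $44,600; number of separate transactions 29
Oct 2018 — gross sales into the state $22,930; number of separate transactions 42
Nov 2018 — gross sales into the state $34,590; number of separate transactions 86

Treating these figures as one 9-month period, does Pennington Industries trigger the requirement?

Total gross sales into the state: $34,890 + $14,140 + $31,700 + $5,110 + $21,010 + $39,640 + $44,600 + $22,930 + $34,590 = $248,610 (≤ $250,000).
Total number of separate transactions: 93 + 14 + 82 + 89 + 12 + 114 + 29 + 42 + 86 = 561 (≤ 600).
The test is 'or': neither threshold is exceeded.

No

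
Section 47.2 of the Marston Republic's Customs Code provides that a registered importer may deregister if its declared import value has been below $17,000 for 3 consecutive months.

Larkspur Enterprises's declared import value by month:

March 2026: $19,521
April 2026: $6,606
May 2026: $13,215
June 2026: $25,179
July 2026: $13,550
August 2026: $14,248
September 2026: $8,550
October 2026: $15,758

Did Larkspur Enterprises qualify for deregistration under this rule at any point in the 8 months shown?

Yes

Months below $17,000: April 2026, May 2026, July 2026, August 2026, September 2026, October 2026.
Longest run of consecutive months below the threshold: 4.
4 ≥ 3, so Larkspur Enterprises became eligible.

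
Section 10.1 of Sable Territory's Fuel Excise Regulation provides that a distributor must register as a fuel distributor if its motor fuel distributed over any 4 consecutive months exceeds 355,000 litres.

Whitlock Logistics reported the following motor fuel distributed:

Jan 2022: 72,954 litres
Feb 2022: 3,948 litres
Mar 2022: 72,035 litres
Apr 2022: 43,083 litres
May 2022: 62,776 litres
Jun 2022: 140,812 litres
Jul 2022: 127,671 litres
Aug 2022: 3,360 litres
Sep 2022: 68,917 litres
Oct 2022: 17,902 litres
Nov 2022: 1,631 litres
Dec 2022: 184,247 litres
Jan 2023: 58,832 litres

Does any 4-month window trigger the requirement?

Yes

Jan 2022–Apr 2022: 72,954 litres + 3,948 litres + 72,035 litres + 43,083 litres = 192,020 litres (under)
Feb 2022–May 2022: 3,948 litres + 72,035 litres + 43,083 litres + 62,776 litres = 181,842 litres (under)
Mar 2022–Jun 2022: 72,035 litres + 43,083 litres + 62,776 litres + 140,812 litres = 318,706 litres (under)
Apr 2022–Jul 2022: 43,083 litres + 62,776 litres + 140,812 litres + 127,671 litres = 374,342 litres (over)
May 2022–Aug 2022: 62,776 litres + 140,812 litres + 127,671 litres + 3,360 litres = 334,619 litres (under)
Jun 2022–Sep 2022: 140,812 litres + 127,671 litres + 3,360 litres + 68,917 litres = 340,760 litres (under)
Jul 2022–Oct 2022: 127,671 litres + 3,360 litres + 68,917 litres + 17,902 litres = 217,850 litres (under)
Aug 2022–Nov 2022: 3,360 litres + 68,917 litres + 17,902 litres + 1,631 litres = 91,810 litres (under)
Sep 2022–Dec 2022: 68,917 litres + 17,902 litres + 1,631 litres + 184,247 litres = 272,697 litres (under)
Oct 2022–Jan 2023: 17,902 litres + 1,631 litres + 184,247 litres + 58,832 litres = 262,612 litres (under)
At least one window exceeds 355,000 litres.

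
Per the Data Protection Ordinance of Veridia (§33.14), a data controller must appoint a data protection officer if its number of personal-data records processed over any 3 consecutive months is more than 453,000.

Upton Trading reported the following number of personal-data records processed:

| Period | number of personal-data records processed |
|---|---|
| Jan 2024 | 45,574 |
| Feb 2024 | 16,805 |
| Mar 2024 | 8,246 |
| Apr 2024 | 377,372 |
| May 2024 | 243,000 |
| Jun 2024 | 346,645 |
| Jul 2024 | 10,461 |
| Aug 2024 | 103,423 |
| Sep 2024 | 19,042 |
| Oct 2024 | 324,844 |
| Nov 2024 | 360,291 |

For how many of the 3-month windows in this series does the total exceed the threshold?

5

Jan 2024–Mar 2024: 45,574 + 16,805 + 8,246 = 70,625 (under)
Feb 2024–Apr 2024: 16,805 + 8,246 + 377,372 = 402,423 (under)
Mar 2024–May 2024: 8,246 + 377,372 + 243,000 = 628,618 (over)
Apr 2024–Jun 2024: 377,372 + 243,000 + 346,645 = 967,017 (over)
May 2024–Jul 2024: 243,000 + 346,645 + 10,461 = 600,106 (over)
Jun 2024–Aug 2024: 346,645 + 10,461 + 103,423 = 460,529 (over)
Jul 2024–Sep 2024: 10,461 + 103,423 + 19,042 = 132,926 (under)
Aug 2024–Oct 2024: 103,423 + 19,042 + 324,844 = 447,309 (under)
Sep 2024–Nov 2024: 19,042 + 324,844 + 360,291 = 704,177 (over)
5 windows exceed the threshold.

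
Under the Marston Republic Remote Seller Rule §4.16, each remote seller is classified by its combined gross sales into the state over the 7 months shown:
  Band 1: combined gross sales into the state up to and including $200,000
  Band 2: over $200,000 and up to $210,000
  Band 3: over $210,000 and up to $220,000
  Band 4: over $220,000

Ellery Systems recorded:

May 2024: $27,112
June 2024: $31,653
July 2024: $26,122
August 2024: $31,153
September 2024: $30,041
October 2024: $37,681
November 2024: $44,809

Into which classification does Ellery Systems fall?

Combined gross sales into the state: $27,112 + $31,653 + $26,122 + $31,153 + $30,041 + $37,681 + $44,809 = $228,571.
$228,571 > $220,000, so Band 4 applies.

Band 4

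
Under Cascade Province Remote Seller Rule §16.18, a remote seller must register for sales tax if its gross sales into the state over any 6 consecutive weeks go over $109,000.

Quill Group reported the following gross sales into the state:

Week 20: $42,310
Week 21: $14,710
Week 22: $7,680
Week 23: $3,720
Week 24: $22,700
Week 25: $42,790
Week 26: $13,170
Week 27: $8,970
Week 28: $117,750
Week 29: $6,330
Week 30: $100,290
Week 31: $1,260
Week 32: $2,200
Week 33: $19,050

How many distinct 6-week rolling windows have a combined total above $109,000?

7

Week 20–Week 25: $42,310 + $14,710 + $7,680 + $3,720 + $22,700 + $42,790 = $133,910 (over)
Week 21–Week 26: $14,710 + $7,680 + $3,720 + $22,700 + $42,790 + $13,170 = $104,770 (under)
Week 22–Week 27: $7,680 + $3,720 + $22,700 + $42,790 + $13,170 + $8,970 = $99,030 (under)
Week 23–Week 28: $3,720 + $22,700 + $42,790 + $13,170 + $8,970 + $117,750 = $209,100 (over)
Week 24–Week 29: $22,700 + $42,790 + $13,170 + $8,970 + $117,750 + $6,330 = $211,710 (over)
Week 25–Week 30: $42,790 + $13,170 + $8,970 + $117,750 + $6,330 + $100,290 = $289,300 (over)
Week 26–Week 31: $13,170 + $8,970 + $117,750 + $6,330 + $100,290 + $1,260 = $247,770 (over)
Week 27–Week 32: $8,970 + $117,750 + $6,330 + $100,290 + $1,260 + $2,200 = $236,800 (over)
Week 28–Week 33: $117,750 + $6,330 + $100,290 + $1,260 + $2,200 + $19,050 = $246,880 (over)
7 windows exceed the threshold.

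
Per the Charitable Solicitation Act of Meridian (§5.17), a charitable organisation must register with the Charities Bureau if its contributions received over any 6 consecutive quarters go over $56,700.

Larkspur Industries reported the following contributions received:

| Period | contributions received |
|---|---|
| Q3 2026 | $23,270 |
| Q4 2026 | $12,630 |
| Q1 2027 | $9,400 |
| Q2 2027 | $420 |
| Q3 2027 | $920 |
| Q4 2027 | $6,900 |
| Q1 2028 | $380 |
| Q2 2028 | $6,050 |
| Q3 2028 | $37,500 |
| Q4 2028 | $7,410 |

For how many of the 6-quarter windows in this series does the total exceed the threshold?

Q3 2026–Q4 2027: $23,270 + $12,630 + $9,400 + $420 + $920 + $6,900 = $53,540 (under)
Q4 2026–Q1 2028: $12,630 + $9,400 + $420 + $920 + $6,900 + $380 = $30,650 (under)
Q1 2027–Q2 2028: $9,400 + $420 + $920 + $6,900 + $380 + $6,050 = $24,070 (under)
Q2 2027–Q3 2028: $420 + $920 + $6,900 + $380 + $6,050 + $37,500 = $52,170 (under)
Q3 2027–Q4 2028: $920 + $6,900 + $380 + $6,050 + $37,500 + $7,410 = $59,160 (over)
1 window exceeds the threshold.

1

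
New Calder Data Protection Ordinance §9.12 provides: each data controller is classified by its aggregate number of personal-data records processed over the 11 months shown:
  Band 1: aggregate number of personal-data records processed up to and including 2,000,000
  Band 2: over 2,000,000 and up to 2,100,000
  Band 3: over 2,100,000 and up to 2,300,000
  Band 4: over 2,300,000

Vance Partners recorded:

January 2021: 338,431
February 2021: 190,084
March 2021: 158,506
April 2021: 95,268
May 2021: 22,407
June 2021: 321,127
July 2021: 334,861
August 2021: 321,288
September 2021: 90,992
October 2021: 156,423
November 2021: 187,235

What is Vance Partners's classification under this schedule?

Band 3

Aggregate number of personal-data records processed: 338,431 + 190,084 + 158,506 + 95,268 + 22,407 + 321,127 + 334,861 + 321,288 + 90,992 + 156,423 + 187,235 = 2,216,622.
2,100,000 < 2,216,622 ≤ 2,300,000, so Band 3 applies.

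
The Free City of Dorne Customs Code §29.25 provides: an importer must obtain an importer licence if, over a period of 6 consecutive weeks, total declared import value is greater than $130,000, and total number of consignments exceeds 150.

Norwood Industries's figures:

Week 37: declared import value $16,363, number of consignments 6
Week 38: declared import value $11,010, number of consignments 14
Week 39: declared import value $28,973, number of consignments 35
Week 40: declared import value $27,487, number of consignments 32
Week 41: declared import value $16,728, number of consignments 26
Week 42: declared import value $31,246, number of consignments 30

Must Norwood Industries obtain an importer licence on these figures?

No

Total declared import value: $16,363 + $11,010 + $28,973 + $27,487 + $16,728 + $31,246 = $131,807 (> $130,000).
Total number of consignments: 6 + 14 + 35 + 32 + 26 + 30 = 143 (≤ 150).
The test is 'and': the rule requires both, and at least one is not exceeded.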